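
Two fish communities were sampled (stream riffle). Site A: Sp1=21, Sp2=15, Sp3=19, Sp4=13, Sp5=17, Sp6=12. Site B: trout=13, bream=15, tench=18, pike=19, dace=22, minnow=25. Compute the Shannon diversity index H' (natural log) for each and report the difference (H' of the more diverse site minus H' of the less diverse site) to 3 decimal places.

Site A: N=97, proportions 0.21649, 0.15464, 0.19588, 0.13402, 0.17526, 0.12371, giving H' = 1.77236 (working shown to 5 dp, full precision carried).
Site B: N=112, proportions 0.11607, 0.13393, 0.16071, 0.16964, 0.19643, 0.22321, giving H' = 1.76840.
Difference = |1.77236 − 1.76840| = 0.00396, i.e. 0.004 to 3 decimal places.

0.004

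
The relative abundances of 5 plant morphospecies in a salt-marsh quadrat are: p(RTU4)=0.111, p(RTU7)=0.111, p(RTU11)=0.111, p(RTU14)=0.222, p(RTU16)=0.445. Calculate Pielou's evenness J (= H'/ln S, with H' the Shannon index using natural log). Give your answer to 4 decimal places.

H' = −Σ pᵢ ln pᵢ = −((-0.244003) + (-0.244003) + (-0.244003) + (-0.334127) + (-0.360308)) = 1.426444 (working shown to 6 dp, full precision carried).
With S = 5 species, ln S = 1.609438, so J = 1.426444/1.609438 = 0.886300, i.e. 0.8863 to 4 decimal places.

0.8863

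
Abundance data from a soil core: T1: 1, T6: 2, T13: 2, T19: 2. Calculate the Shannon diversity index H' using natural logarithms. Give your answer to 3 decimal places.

1.352

Total N = 1+2+2+2 = 7, so the proportions are 0.14286, 0.28571, 0.28571, 0.28571 (working shown to 5 dp, full precision carried).
Each pᵢ ln pᵢ term: 0.14286×(-1.94591)=-0.27799, 0.28571×(-1.25276)=-0.35793, 0.28571×(-1.25276)=-0.35793, 0.28571×(-1.25276)=-0.35793.
Sum = -1.35178, so H' = 1.352.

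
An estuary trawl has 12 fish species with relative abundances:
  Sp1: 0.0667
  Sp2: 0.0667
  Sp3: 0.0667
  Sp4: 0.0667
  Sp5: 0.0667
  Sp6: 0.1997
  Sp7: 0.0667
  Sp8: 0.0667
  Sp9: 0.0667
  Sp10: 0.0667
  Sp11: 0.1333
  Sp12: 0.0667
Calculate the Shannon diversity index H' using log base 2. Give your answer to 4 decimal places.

Each pᵢ log₂ pᵢ term (working shown to 6 dp, full precision carried): 0.0667×(-3.906169)=-0.260542, 0.0667×(-3.906169)=-0.260542, 0.0667×(-3.906169)=-0.260542, 0.0667×(-3.906169)=-0.260542, 0.0667×(-3.906169)=-0.260542, 0.1997×(-2.324094)=-0.464122, 0.0667×(-3.906169)=-0.260542, 0.0667×(-3.906169)=-0.260542, 0.0667×(-3.906169)=-0.260542, 0.0667×(-3.906169)=-0.260542, 0.1333×(-2.907251)=-0.387537, 0.0667×(-3.906169)=-0.260542.
Sum = -3.457073, so H' = 3.4571.

3.4571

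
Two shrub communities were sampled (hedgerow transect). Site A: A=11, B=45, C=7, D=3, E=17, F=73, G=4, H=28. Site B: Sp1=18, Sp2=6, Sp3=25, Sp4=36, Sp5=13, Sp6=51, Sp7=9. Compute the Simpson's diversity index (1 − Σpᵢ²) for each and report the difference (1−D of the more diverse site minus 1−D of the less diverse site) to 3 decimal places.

Site A: N=188, proportions 0.05851, 0.23936, 0.03723, 0.01596, 0.09043, 0.3883, 0.02128, 0.14894, giving 1−D = 0.75605 (working shown to 5 dp, full precision carried).
Site B: N=158, proportions 0.11392, 0.03797, 0.15823, 0.22785, 0.08228, 0.32278, 0.05696, giving 1−D = 0.79442.
Difference = |0.75605 − 0.79442| = 0.03837, i.e. 0.038 to 3 decimal places.

0.038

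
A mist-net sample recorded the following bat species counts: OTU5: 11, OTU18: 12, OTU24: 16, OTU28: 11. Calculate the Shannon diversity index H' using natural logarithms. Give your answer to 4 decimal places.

1.3733

Total N = 11+12+16+11 = 50, so the proportions are 0.22, 0.24, 0.32, 0.22 (working shown to 6 dp, full precision carried).
Each pᵢ ln pᵢ term: 0.22×(-1.514128)=-0.333108, 0.24×(-1.427116)=-0.342508, 0.32×(-1.139434)=-0.364619, 0.22×(-1.514128)=-0.333108.
Sum = -1.373343, so H' = 1.3733.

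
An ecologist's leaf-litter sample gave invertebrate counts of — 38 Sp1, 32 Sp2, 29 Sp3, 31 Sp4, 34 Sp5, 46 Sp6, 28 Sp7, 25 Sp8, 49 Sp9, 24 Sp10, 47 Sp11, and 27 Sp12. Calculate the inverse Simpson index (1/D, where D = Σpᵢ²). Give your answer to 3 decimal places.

11.308

Total N = 38+32+29+31+34+46+28+25+49+24+47+27 = 410, so the proportions are 0.09268293, 0.07804878, 0.07073171, 0.07560976, 0.08292683, 0.11219512, 0.06829268, 0.06097561, 0.1195122, 0.05853659, 0.11463415, 0.06585366 (working shown to 8 dp, full precision carried).
D = 0.09268293² + 0.07804878² + 0.07073171² + 0.07560976² + 0.08292683² + 0.11219512² + 0.06829268² + 0.06097561² + 0.1195122² + 0.05853659² + 0.11463415² + 0.06585366² = 0.00859012 + 0.00609161 + 0.00500297 + 0.00571684 + 0.00687686 + 0.01258775 + 0.00466389 + 0.00371802 + 0.01428316 + 0.00342653 + 0.01314099 + 0.00433670 = 0.08843546.
So 1/D = 11.30768, i.e. 11.308 to 3 decimal places.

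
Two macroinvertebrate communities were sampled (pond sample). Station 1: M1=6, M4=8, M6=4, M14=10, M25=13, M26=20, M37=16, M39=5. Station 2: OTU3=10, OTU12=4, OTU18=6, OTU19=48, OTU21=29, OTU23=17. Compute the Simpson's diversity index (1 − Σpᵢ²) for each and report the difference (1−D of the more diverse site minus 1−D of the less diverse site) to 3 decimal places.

Station 1: N=82, proportions 0.07317, 0.09756, 0.04878, 0.12195, 0.15854, 0.2439, 0.19512, 0.06098, giving 1−D = 0.84146 (working shown to 5 dp, full precision carried).
Station 2: N=114, proportions 0.08772, 0.03509, 0.05263, 0.42105, 0.25439, 0.14912, giving 1−D = 0.72407.
Difference = |0.84146 − 0.72407| = 0.11739, i.e. 0.117 to 3 decimal places.

0.117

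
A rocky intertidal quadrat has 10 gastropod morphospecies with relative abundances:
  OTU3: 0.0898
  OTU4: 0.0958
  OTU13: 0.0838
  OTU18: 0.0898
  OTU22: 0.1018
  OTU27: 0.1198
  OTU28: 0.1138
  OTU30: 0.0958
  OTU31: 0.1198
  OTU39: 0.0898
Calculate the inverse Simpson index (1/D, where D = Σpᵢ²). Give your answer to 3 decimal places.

D = 0.0898² + 0.0958² + 0.0838² + 0.0898² + 0.1018² + 0.1198² + 0.1138² + 0.0958² + 0.1198² + 0.0898² = 0.0080640 + 0.0091776 + 0.0070224 + 0.0080640 + 0.0103632 + 0.0143520 + 0.0129504 + 0.0091776 + 0.0143520 + 0.0080640 = 0.1015876 (working shown to 7 dp, full precision carried).
So 1/D = 9.84372, i.e. 9.844 to 3 decimal places.

9.844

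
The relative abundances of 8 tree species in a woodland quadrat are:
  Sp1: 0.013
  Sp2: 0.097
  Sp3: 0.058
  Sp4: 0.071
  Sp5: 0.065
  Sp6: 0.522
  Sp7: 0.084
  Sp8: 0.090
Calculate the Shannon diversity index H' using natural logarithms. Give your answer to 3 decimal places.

1.577

Each pᵢ ln pᵢ term (working shown to 6 dp, full precision carried): 0.013×(-4.342806)=-0.056456, 0.097×(-2.333044)=-0.226305, 0.058×(-2.847312)=-0.165144, 0.071×(-2.645075)=-0.187800, 0.065×(-2.733368)=-0.177669, 0.522×(-0.650088)=-0.339346, 0.084×(-2.476938)=-0.208063, 0.09×(-2.407946)=-0.216715.
Sum = -1.577499, so H' = 1.577.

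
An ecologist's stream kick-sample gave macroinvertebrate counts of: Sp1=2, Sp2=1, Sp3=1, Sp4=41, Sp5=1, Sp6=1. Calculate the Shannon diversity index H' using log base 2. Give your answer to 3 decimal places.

0.838

Total N = 2+1+1+41+1+1 = 47, so the proportions are 0.04255, 0.02128, 0.02128, 0.87234, 0.02128, 0.02128 (working shown to 5 dp, full precision carried).
Each pᵢ log₂ pᵢ term: 0.04255×(-4.55459)=-0.19381, 0.02128×(-5.55459)=-0.11818, 0.02128×(-5.55459)=-0.11818, 0.87234×(-0.19704)=-0.17188, 0.02128×(-5.55459)=-0.11818, 0.02128×(-5.55459)=-0.11818.
Sum = -0.83843, so H' = 0.838.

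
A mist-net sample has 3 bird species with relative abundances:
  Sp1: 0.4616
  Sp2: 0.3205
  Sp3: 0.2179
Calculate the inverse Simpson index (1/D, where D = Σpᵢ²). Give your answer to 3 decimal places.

D = 0.4616² + 0.3205² + 0.2179² = 0.213075 + 0.102720 + 0.047480 = 0.363275 (working shown to 6 dp, full precision carried).
So 1/D = 2.75273, i.e. 2.753 to 3 decimal places.

2.753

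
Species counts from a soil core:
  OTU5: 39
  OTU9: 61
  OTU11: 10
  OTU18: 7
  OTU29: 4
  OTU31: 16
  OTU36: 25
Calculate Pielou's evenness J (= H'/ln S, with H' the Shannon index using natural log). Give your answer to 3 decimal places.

Total N = 39+61+10+7+4+16+25 = 162, so the proportions are 0.24074, 0.37654, 0.06173, 0.04321, 0.02469, 0.09877, 0.15432 (working shown to 5 dp, full precision carried).
H' = −Σ pᵢ ln pᵢ = −((-0.34282) + (-0.36778) + (-0.17191) + (-0.13575) + (-0.09139) + (-0.22864) + (-0.28838)) = 1.62668.
With S = 7 species, ln S = 1.94591, so J = 1.62668/1.94591 = 0.83595, i.e. 0.836 to 3 decimal places.

0.836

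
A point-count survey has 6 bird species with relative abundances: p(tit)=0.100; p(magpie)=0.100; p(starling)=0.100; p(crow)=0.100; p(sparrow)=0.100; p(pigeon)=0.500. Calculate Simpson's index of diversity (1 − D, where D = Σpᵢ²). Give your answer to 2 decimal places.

D = 0.1² + 0.1² + 0.1² + 0.1² + 0.1² + 0.5² = 0.0100 + 0.0100 + 0.0100 + 0.0100 + 0.0100 + 0.2500 = 0.3000 (working shown to 4 dp, full precision carried).
So 1 − D = 0.7000, i.e. 0.70 to 2 decimal places.

0.70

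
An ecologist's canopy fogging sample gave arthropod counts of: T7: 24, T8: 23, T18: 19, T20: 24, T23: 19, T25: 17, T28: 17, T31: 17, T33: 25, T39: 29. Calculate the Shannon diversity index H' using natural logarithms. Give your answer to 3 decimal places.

Total N = 24+23+19+24+19+17+17+17+25+29 = 214, so the proportions are 0.11215, 0.10748, 0.08879, 0.11215, 0.08879, 0.07944, 0.07944, 0.07944, 0.11682, 0.13551 (working shown to 5 dp, full precision carried).
Each pᵢ ln pᵢ term: 0.11215×(-2.18792)=-0.24537, 0.10748×(-2.23048)=-0.23972, 0.08879×(-2.42154)=-0.21500, 0.11215×(-2.18792)=-0.24537, 0.08879×(-2.42154)=-0.21500, 0.07944×(-2.53276)=-0.20120, 0.07944×(-2.53276)=-0.20120, 0.07944×(-2.53276)=-0.20120, 0.11682×(-2.14710)=-0.25083, 0.13551×(-1.99868)=-0.27085.
Sum = -2.28575, so H' = 2.286.

2.286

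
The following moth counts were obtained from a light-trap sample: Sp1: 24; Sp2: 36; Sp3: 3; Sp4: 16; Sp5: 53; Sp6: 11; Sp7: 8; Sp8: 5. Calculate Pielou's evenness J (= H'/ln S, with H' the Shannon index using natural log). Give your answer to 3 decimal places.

Total N = 24+36+3+16+53+11+8+5 = 156, so the proportions are 0.15385, 0.23077, 0.01923, 0.10256, 0.33974, 0.07051, 0.05128, 0.03205 (working shown to 5 dp, full precision carried).
H' = −Σ pᵢ ln pᵢ = −((-0.28797) + (-0.33839) + (-0.07599) + (-0.23357) + (-0.36677) + (-0.18700) + (-0.15233) + (-0.11027)) = 1.75228.
With S = 8 species, ln S = 2.07944, so J = 1.75228/2.07944 = 0.84267, i.e. 0.843 to 3 decimal places.

0.843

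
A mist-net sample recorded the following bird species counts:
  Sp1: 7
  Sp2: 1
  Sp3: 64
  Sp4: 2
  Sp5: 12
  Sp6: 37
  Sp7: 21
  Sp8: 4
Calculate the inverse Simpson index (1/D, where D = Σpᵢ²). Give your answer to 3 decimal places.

Total N = 7+1+64+2+12+37+21+4 = 148, so the proportions are 0.0472973, 0.0067568, 0.4324324, 0.0135135, 0.0810811, 0.25, 0.1418919, 0.027027 (working shown to 7 dp, full precision carried).
D = 0.0472973² + 0.0067568² + 0.4324324² + 0.0135135² + 0.0810811² + 0.25² + 0.1418919² + 0.027027² = 0.0022370 + 0.0000457 + 0.1869978 + 0.0001826 + 0.0065741 + 0.0625000 + 0.0201333 + 0.0007305 = 0.2794010.
So 1/D = 3.57908, i.e. 3.579 to 3 decimal places.

3.579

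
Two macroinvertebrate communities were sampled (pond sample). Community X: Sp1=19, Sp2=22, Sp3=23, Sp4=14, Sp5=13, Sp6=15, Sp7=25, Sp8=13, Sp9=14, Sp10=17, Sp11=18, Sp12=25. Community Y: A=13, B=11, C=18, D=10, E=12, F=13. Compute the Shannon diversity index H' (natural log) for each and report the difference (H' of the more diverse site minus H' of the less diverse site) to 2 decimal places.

0.68

Community X: N=218, proportions 0.08716, 0.10092, 0.1055, 0.06422, 0.05963, 0.06881, 0.11468, 0.05963, 0.06422, 0.07798, 0.08257, 0.11468, giving H' = 2.45605 (working shown to 5 dp, full precision carried).
Community Y: N=77, proportions 0.16883, 0.14286, 0.23377, 0.12987, 0.15584, 0.16883, giving H' = 1.77320.
Difference = |2.45605 − 1.77320| = 0.68285, i.e. 0.68 to 2 decimal places.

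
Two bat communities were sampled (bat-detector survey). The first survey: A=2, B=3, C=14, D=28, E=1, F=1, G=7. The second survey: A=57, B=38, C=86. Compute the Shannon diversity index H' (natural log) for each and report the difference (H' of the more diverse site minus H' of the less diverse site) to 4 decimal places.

The first survey: N=56, proportions 0.035714, 0.053571, 0.25, 0.5, 0.017857, 0.017857, 0.125, giving H' = 1.372637 (working shown to 6 dp, full precision carried).
The second survey: N=181, proportions 0.314917, 0.209945, 0.475138, giving H' = 1.045149.
Difference = |1.372637 − 1.045149| = 0.327488, i.e. 0.3275 to 4 decimal places.

0.3275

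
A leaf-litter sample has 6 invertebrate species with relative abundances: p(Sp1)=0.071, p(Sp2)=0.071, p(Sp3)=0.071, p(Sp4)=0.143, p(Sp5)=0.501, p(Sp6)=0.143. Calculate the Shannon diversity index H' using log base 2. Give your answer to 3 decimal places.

2.115

Each pᵢ log₂ pᵢ term (working shown to 5 dp, full precision carried): 0.071×(-3.81604)=-0.27094, 0.071×(-3.81604)=-0.27094, 0.071×(-3.81604)=-0.27094, 0.143×(-2.80591)=-0.40125, 0.501×(-0.99712)=-0.49956, 0.143×(-2.80591)=-0.40125.
Sum = -2.11486, so H' = 2.115.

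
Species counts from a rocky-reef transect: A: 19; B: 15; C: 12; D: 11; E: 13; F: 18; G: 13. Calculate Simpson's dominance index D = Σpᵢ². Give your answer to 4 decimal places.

Total N = 19+15+12+11+13+18+13 = 101, so the proportions are 0.188119, 0.148515, 0.118812, 0.108911, 0.128713, 0.178218, 0.128713 (working shown to 6 dp, full precision carried).
D = 0.188119² + 0.148515² + 0.118812² + 0.108911² + 0.128713² + 0.178218² + 0.128713² = 0.035389 + 0.022057 + 0.014116 + 0.011862 + 0.016567 + 0.031762 + 0.016567 = 0.148319.
To 4 decimal places, D = 0.1483.

0.1483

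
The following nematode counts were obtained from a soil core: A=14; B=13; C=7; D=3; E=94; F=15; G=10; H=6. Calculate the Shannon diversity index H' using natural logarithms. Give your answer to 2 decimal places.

1.45

Total N = 14+13+7+3+94+15+10+6 = 162, so the proportions are 0.0864, 0.0802, 0.0432, 0.0185, 0.5802, 0.0926, 0.0617, 0.037 (working shown to 4 dp, full precision carried).
Each pᵢ ln pᵢ term: 0.0864×(-2.4485)=-0.2116, 0.0802×(-2.5226)=-0.2024, 0.0432×(-3.1417)=-0.1358, 0.0185×(-3.9890)=-0.0739, 0.5802×(-0.5443)=-0.3158, 0.0926×(-2.3795)=-0.2203, 0.0617×(-2.7850)=-0.1719, 0.037×(-3.2958)=-0.1221.
Sum = -1.4538, so H' = 1.45.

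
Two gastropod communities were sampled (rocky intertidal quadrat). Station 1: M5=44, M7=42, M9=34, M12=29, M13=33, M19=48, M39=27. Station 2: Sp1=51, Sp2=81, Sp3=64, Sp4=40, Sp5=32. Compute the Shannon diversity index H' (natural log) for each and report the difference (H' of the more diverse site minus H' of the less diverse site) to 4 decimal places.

Station 1: N=257, proportions 0.171206, 0.163424, 0.132296, 0.11284, 0.128405, 0.18677, 0.105058, giving H' = 1.925635 (working shown to 6 dp, full precision carried).
Station 2: N=268, proportions 0.190299, 0.302239, 0.238806, 0.149254, 0.119403, giving H' = 1.557029.
Difference = |1.925635 − 1.557029| = 0.368606, i.e. 0.3686 to 4 decimal places.

0.3686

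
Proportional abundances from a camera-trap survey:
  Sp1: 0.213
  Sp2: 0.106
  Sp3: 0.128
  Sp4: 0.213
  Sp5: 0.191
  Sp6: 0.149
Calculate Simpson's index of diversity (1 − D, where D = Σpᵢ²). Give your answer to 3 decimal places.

0.823

D = 0.213² + 0.106² + 0.128² + 0.213² + 0.191² + 0.149² = 0.04537 + 0.01124 + 0.01638 + 0.04537 + 0.03648 + 0.02220 = 0.17704 (working shown to 5 dp, full precision carried).
So 1 − D = 0.82296, i.e. 0.823 to 3 decimal places.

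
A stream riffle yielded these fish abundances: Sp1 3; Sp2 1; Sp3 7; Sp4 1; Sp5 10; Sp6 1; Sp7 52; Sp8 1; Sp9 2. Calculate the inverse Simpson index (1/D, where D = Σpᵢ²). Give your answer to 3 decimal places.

2.120

Total N = 3+1+7+1+10+1+52+1+2 = 78, so the proportions are 0.038462, 0.012821, 0.089744, 0.012821, 0.128205, 0.012821, 0.666667, 0.012821, 0.025641 (working shown to 6 dp, full precision carried).
D = 0.038462² + 0.012821² + 0.089744² + 0.012821² + 0.128205² + 0.012821² + 0.666667² + 0.012821² + 0.025641² = 0.001479 + 0.000164 + 0.008054 + 0.000164 + 0.016437 + 0.000164 + 0.444444 + 0.000164 + 0.000657 = 0.471729.
So 1/D = 2.11986, i.e. 2.120 to 3 decimal places.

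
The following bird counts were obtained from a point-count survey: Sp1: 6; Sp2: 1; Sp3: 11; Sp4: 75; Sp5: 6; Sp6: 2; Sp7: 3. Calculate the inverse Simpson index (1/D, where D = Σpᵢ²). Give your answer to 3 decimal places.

Total N = 6+1+11+75+6+2+3 = 104, so the proportions are 0.057692, 0.009615, 0.105769, 0.721154, 0.057692, 0.019231, 0.028846 (working shown to 6 dp, full precision carried).
D = 0.057692² + 0.009615² + 0.105769² + 0.721154² + 0.057692² + 0.019231² + 0.028846² = 0.003328 + 0.000092 + 0.011187 + 0.520063 + 0.003328 + 0.000370 + 0.000832 = 0.539201.
So 1/D = 1.85460, i.e. 1.855 to 3 decimal places.

1.855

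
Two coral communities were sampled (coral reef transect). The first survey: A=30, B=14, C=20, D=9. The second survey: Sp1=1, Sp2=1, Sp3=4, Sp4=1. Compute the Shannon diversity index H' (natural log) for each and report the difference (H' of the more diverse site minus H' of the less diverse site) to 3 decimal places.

0.141

The first survey: N=73, proportions 0.41096, 0.19178, 0.27397, 0.12329, giving H' = 1.29495 (working shown to 5 dp, full precision carried).
The second survey: N=7, proportions 0.14286, 0.14286, 0.57143, 0.14286, giving H' = 1.15374.
Difference = |1.29495 − 1.15374| = 0.14121, i.e. 0.141 to 3 decimal places.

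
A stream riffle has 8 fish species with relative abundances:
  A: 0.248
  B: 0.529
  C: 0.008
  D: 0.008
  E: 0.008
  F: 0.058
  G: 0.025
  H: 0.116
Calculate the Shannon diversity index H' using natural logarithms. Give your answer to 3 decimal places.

1.306

Each pᵢ ln pᵢ term (working shown to 5 dp, full precision carried): 0.248×(-1.39433)=-0.34579, 0.529×(-0.63677)=-0.33685, 0.008×(-4.82831)=-0.03863, 0.008×(-4.82831)=-0.03863, 0.008×(-4.82831)=-0.03863, 0.058×(-2.84731)=-0.16514, 0.025×(-3.68888)=-0.09222, 0.116×(-2.15417)=-0.24988.
Sum = -1.30577, so H' = 1.306.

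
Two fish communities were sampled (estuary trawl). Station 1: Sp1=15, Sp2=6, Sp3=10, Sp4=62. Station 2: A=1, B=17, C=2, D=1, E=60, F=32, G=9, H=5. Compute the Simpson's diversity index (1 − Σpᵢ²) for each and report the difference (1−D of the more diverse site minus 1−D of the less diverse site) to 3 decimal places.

Station 1: N=93, proportions 0.16129, 0.06452, 0.10753, 0.66667, giving 1−D = 0.51382 (working shown to 5 dp, full precision carried).
Station 2: N=127, proportions 0.00787, 0.13386, 0.01575, 0.00787, 0.47244, 0.25197, 0.07087, 0.03937, giving 1−D = 0.68845.
Difference = |0.51382 − 0.68845| = 0.17463, i.e. 0.175 to 3 decimal places.

0.175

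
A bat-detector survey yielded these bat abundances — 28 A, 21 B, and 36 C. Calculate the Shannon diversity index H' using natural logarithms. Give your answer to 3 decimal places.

Total N = 28+21+36 = 85, so the proportions are 0.32941, 0.24706, 0.42353 (working shown to 5 dp, full precision carried).
Each pᵢ ln pᵢ term: 0.32941×(-1.11045)=-0.36579, 0.24706×(-1.39813)=-0.34542, 0.42353×(-0.85913)=-0.36387.
Sum = -1.07508, so H' = 1.075.

1.075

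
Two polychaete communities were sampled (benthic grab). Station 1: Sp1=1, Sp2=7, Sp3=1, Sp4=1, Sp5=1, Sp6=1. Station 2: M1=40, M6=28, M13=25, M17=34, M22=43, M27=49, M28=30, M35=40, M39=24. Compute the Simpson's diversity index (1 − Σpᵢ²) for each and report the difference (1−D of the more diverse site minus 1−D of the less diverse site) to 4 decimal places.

0.2577

Station 1: N=12, proportions 0.083333, 0.583333, 0.083333, 0.083333, 0.083333, 0.083333, giving 1−D = 0.625000 (working shown to 6 dp, full precision carried).
Station 2: N=313, proportions 0.127796, 0.089457, 0.079872, 0.108626, 0.13738, 0.15655, 0.095847, 0.127796, 0.076677, giving 1−D = 0.882708.
Difference = |0.625000 − 0.882708| = 0.257708, i.e. 0.2577 to 4 decimal places.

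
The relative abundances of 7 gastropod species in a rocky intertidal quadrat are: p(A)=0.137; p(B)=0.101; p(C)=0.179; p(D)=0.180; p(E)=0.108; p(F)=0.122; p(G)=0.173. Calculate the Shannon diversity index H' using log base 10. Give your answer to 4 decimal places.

Each pᵢ log₁₀ pᵢ term (working shown to 6 dp, full precision carried): 0.137×(-0.863279)=-0.118269, 0.101×(-0.995679)=-0.100564, 0.179×(-0.747147)=-0.133739, 0.18×(-0.744727)=-0.134051, 0.108×(-0.966576)=-0.104390, 0.122×(-0.913640)=-0.111464, 0.173×(-0.761954)=-0.131818.
Sum = -0.834295, so H' = 0.8343.

0.8343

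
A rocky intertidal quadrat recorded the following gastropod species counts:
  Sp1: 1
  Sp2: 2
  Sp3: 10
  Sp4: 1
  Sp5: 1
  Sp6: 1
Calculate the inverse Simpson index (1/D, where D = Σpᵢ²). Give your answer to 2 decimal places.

2.37

Total N = 1+2+10+1+1+1 = 16, so the proportions are 0.0625, 0.125, 0.625, 0.0625, 0.0625, 0.0625 (working shown to 5 dp, full precision carried).
D = 0.0625² + 0.125² + 0.625² + 0.0625² + 0.0625² + 0.0625² = 0.00391 + 0.01562 + 0.39062 + 0.00391 + 0.00391 + 0.00391 = 0.42188.
So 1/D = 2.3704, i.e. 2.37 to 2 decimal places.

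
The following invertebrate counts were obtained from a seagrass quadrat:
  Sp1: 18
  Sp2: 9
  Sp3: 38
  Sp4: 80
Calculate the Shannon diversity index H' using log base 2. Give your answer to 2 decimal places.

1.60

Total N = 18+9+38+80 = 145, so the proportions are 0.1241, 0.0621, 0.2621, 0.5517 (working shown to 4 dp, full precision carried).
Each pᵢ log₂ pᵢ term: 0.1241×(-3.0100)=-0.3737, 0.0621×(-4.0100)=-0.2489, 0.2621×(-1.9320)=-0.5063, 0.5517×(-0.8580)=-0.4734.
Sum = -1.6022, so H' = 1.60.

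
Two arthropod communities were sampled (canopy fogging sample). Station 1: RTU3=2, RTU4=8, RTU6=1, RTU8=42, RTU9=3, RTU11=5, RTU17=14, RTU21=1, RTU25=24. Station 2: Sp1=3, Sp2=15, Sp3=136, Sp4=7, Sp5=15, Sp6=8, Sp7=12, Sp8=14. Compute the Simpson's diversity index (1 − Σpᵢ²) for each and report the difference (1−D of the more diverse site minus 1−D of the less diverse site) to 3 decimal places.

0.176

Station 1: N=100, proportions 0.02, 0.08, 0.01, 0.42, 0.03, 0.05, 0.14, 0.01, 0.24, giving 1−D = 0.73600 (working shown to 5 dp, full precision carried).
Station 2: N=210, proportions 0.01429, 0.07143, 0.64762, 0.03333, 0.07143, 0.0381, 0.05714, 0.06667, giving 1−D = 0.55991.
Difference = |0.73600 − 0.55991| = 0.17609, i.e. 0.176 to 3 decimal places.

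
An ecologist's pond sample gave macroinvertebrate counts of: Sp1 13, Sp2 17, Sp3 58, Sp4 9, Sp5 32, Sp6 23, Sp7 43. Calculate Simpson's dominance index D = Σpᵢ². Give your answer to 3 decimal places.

Total N = 13+17+58+9+32+23+43 = 195, so the proportions are 0.06667, 0.08718, 0.29744, 0.04615, 0.1641, 0.11795, 0.22051 (working shown to 5 dp, full precision carried).
D = 0.06667² + 0.08718² + 0.29744² + 0.04615² + 0.1641² + 0.11795² + 0.22051² = 0.00444 + 0.00760 + 0.08847 + 0.00213 + 0.02693 + 0.01391 + 0.04863 = 0.19211.
To 3 decimal places, D = 0.192.

0.192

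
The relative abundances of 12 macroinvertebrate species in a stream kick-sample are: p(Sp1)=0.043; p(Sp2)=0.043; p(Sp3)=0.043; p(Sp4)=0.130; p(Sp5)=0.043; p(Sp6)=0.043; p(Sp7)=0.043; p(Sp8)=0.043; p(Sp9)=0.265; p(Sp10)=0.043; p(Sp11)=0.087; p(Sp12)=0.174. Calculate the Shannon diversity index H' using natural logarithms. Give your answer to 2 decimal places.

Each pᵢ ln pᵢ term (working shown to 4 dp, full precision carried): 0.043×(-3.1466)=-0.1353, 0.043×(-3.1466)=-0.1353, 0.043×(-3.1466)=-0.1353, 0.13×(-2.0402)=-0.2652, 0.043×(-3.1466)=-0.1353, 0.043×(-3.1466)=-0.1353, 0.043×(-3.1466)=-0.1353, 0.043×(-3.1466)=-0.1353, 0.265×(-1.3280)=-0.3519, 0.043×(-3.1466)=-0.1353, 0.087×(-2.4418)=-0.2124, 0.174×(-1.7487)=-0.3043.
Sum = -2.2163, so H' = 2.22.

2.22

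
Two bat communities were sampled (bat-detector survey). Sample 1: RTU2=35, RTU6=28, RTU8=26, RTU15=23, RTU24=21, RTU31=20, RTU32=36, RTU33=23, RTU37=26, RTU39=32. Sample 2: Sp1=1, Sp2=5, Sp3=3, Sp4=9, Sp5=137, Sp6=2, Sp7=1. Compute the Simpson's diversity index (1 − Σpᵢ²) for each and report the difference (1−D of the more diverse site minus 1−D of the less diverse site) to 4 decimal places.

Sample 1: N=270, proportions 0.12963, 0.103704, 0.096296, 0.085185, 0.077778, 0.074074, 0.133333, 0.085185, 0.096296, 0.118519, giving 1−D = 0.896022 (working shown to 6 dp, full precision carried).
Sample 2: N=158, proportions 0.006329, 0.031646, 0.018987, 0.056962, 0.867089, 0.012658, 0.006329, giving 1−D = 0.243310.
Difference = |0.896022 − 0.243310| = 0.652712, i.e. 0.6527 to 4 decimal places.

0.6527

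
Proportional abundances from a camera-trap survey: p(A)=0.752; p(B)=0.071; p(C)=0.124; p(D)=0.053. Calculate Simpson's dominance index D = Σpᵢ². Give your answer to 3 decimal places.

0.589

D = 0.752² + 0.071² + 0.124² + 0.053² = 0.56550 + 0.00504 + 0.01538 + 0.00281 = 0.58873 (working shown to 5 dp, full precision carried).
To 3 decimal places, D = 0.589.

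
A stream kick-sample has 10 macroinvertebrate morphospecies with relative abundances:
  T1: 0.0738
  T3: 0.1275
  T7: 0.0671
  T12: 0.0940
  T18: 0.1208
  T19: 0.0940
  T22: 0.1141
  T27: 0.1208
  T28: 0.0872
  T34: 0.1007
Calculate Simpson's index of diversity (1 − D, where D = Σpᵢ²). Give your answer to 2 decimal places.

0.90

D = 0.0738² + 0.1275² + 0.0671² + 0.094² + 0.1208² + 0.094² + 0.1141² + 0.1208² + 0.0872² + 0.1007² = 0.0054 + 0.0163 + 0.0045 + 0.0088 + 0.0146 + 0.0088 + 0.0130 + 0.0146 + 0.0076 + 0.0101 = 0.1038 (working shown to 4 dp, full precision carried).
So 1 − D = 0.8962, i.e. 0.90 to 2 decimal places.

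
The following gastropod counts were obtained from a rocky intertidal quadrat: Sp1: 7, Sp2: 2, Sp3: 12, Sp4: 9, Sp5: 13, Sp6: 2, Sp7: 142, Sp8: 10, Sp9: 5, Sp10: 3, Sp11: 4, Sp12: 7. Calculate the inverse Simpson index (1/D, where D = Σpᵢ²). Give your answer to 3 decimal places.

2.242

Total N = 7+2+12+9+13+2+142+10+5+3+4+7 = 216, so the proportions are 0.032407, 0.009259, 0.055556, 0.041667, 0.060185, 0.009259, 0.657407, 0.046296, 0.023148, 0.013889, 0.018519, 0.032407 (working shown to 6 dp, full precision carried).
D = 0.032407² + 0.009259² + 0.055556² + 0.041667² + 0.060185² + 0.009259² + 0.657407² + 0.046296² + 0.023148² + 0.013889² + 0.018519² + 0.032407² = 0.001050 + 0.000086 + 0.003086 + 0.001736 + 0.003622 + 0.000086 + 0.432184 + 0.002143 + 0.000536 + 0.000193 + 0.000343 + 0.001050 = 0.446116.
So 1/D = 2.24157, i.e. 2.242 to 3 decimal places.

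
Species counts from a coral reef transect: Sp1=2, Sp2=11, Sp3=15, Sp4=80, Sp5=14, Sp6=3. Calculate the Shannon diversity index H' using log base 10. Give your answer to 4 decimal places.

0.5015

Total N = 2+11+15+80+14+3 = 125, so the proportions are 0.016, 0.088, 0.12, 0.64, 0.112, 0.024 (working shown to 6 dp, full precision carried).
Each pᵢ log₁₀ pᵢ term: 0.016×(-1.795880)=-0.028734, 0.088×(-1.055517)=-0.092886, 0.12×(-0.920819)=-0.110498, 0.64×(-0.193820)=-0.124045, 0.112×(-0.950782)=-0.106488, 0.024×(-1.619789)=-0.038875.
Sum = -0.501525, so H' = 0.5015.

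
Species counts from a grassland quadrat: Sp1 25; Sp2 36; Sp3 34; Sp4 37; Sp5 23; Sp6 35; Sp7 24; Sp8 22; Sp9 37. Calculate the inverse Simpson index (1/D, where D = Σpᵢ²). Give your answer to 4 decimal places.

8.6370

Total N = 25+36+34+37+23+35+24+22+37 = 273, so the proportions are 0.09157509, 0.13186813, 0.12454212, 0.13553114, 0.08424908, 0.12820513, 0.08791209, 0.08058608, 0.13553114 (working shown to 8 dp, full precision carried).
D = 0.09157509² + 0.13186813² + 0.12454212² + 0.13553114² + 0.08424908² + 0.12820513² + 0.08791209² + 0.08058608² + 0.13553114² = 0.00838600 + 0.01738920 + 0.01551074 + 0.01836869 + 0.00709791 + 0.01643655 + 0.00772854 + 0.00649412 + 0.01836869 = 0.11578043.
So 1/D = 8.637038, i.e. 8.6370 to 4 decimal places.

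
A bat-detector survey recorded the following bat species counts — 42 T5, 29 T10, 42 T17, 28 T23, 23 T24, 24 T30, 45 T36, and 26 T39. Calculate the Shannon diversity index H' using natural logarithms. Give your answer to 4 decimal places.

2.0459

Total N = 42+29+42+28+23+24+45+26 = 259, so the proportions are 0.1621622, 0.1119691, 0.1621622, 0.1081081, 0.0888031, 0.0926641, 0.1737452, 0.1003861 (working shown to 7 dp, full precision carried).
Each pᵢ ln pᵢ term: 0.1621622×(-1.8191584)=-0.2949987, 0.1119691×(-2.1895322)=-0.2451600, 0.1621622×(-1.8191584)=-0.2949987, 0.1081081×(-2.2246236)=-0.2404998, 0.0888031×(-2.4213338)=-0.2150219, 0.0926641×(-2.3787742)=-0.2204270, 0.1737452×(-1.7501656)=-0.3040828, 0.1003861×(-2.2987315)=-0.2307607.
Sum = -2.0459496, so H' = 2.0459.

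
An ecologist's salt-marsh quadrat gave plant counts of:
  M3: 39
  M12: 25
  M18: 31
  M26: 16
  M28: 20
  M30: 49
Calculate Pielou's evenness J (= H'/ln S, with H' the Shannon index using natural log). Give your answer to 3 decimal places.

0.961

Total N = 39+25+31+16+20+49 = 180, so the proportions are 0.21667, 0.13889, 0.17222, 0.08889, 0.11111, 0.27222 (working shown to 5 dp, full precision carried).
H' = −Σ pᵢ ln pᵢ = −((-0.33137) + (-0.27418) + (-0.30293) + (-0.21514) + (-0.24414) + (-0.35420)) = 1.72196.
With S = 6 species, ln S = 1.79176, so J = 1.72196/1.79176 = 0.96104, i.e. 0.961 to 3 decimal places.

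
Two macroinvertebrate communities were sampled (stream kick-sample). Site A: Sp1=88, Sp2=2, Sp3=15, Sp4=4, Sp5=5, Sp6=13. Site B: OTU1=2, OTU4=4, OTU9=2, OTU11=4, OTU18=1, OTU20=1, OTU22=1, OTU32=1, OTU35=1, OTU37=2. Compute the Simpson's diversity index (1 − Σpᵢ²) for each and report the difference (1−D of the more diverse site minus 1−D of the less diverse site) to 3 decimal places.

Site A: N=127, proportions 0.692913, 0.015748, 0.11811, 0.031496, 0.03937, 0.102362, giving 1−D = 0.492653 (working shown to 6 dp, full precision carried).
Site B: N=19, proportions 0.105263, 0.210526, 0.105263, 0.210526, 0.052632, 0.052632, 0.052632, 0.052632, 0.052632, 0.105263, giving 1−D = 0.864266.
Difference = |0.492653 − 0.864266| = 0.371613, i.e. 0.372 to 3 decimal places.

0.372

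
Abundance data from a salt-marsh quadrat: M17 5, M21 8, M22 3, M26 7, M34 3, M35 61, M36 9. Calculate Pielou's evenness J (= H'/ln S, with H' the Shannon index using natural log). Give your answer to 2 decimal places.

Total N = 5+8+3+7+3+61+9 = 96, so the proportions are 0.0521, 0.0833, 0.0312, 0.0729, 0.0312, 0.6354, 0.0938 (working shown to 4 dp, full precision carried).
H' = −Σ pᵢ ln pᵢ = −((-0.1539) + (-0.2071) + (-0.1083) + (-0.1909) + (-0.1083) + (-0.2881) + (-0.2219)) = 1.2786.
With S = 7 species, ln S = 1.9459, so J = 1.2786/1.9459 = 0.6571, i.e. 0.66 to 2 decimal places.

0.66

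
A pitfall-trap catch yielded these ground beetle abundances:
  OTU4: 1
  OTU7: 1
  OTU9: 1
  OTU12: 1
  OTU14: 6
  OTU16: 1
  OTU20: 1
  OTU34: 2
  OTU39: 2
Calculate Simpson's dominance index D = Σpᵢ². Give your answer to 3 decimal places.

0.195

Total N = 1+1+1+1+6+1+1+2+2 = 16, so the proportions are 0.0625, 0.0625, 0.0625, 0.0625, 0.375, 0.0625, 0.0625, 0.125, 0.125 (working shown to 5 dp, full precision carried).
D = 0.0625² + 0.0625² + 0.0625² + 0.0625² + 0.375² + 0.0625² + 0.0625² + 0.125² + 0.125² = 0.00391 + 0.00391 + 0.00391 + 0.00391 + 0.14062 + 0.00391 + 0.00391 + 0.01562 + 0.01562 = 0.19531.
To 3 decimal places, D = 0.195.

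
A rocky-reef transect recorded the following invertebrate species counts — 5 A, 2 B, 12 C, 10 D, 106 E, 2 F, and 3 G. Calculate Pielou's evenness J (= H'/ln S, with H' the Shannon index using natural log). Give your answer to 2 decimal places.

0.48

Total N = 5+2+12+10+106+2+3 = 140, so the proportions are 0.0357, 0.0143, 0.0857, 0.0714, 0.7571, 0.0143, 0.0214 (working shown to 4 dp, full precision carried).
H' = −Σ pᵢ ln pᵢ = −((-0.1190) + (-0.0607) + (-0.2106) + (-0.1885) + (-0.2106) + (-0.0607) + (-0.0824)) = 0.9325.
With S = 7 species, ln S = 1.9459, so J = 0.9325/1.9459 = 0.4792, i.e. 0.48 to 2 decimal places.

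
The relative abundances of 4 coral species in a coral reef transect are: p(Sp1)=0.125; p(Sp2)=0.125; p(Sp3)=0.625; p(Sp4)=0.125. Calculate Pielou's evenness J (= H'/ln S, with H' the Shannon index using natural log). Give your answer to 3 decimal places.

0.774

H' = −Σ pᵢ ln pᵢ = −((-0.25993) + (-0.25993) + (-0.29375) + (-0.25993)) = 1.07354 (working shown to 5 dp, full precision carried).
With S = 4 species, ln S = 1.38629, so J = 1.07354/1.38629 = 0.77440, i.e. 0.774 to 3 decimal places.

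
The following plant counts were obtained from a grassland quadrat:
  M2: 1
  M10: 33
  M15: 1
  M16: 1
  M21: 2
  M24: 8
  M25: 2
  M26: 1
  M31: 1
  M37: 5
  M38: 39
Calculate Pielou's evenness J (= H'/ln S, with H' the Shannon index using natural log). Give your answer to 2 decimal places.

Total N = 1+33+1+1+2+8+2+1+1+5+39 = 94, so the proportions are 0.0106, 0.3511, 0.0106, 0.0106, 0.0213, 0.0851, 0.0213, 0.0106, 0.0106, 0.0532, 0.4149 (working shown to 4 dp, full precision carried).
H' = −Σ pᵢ ln pᵢ = −((-0.0483) + (-0.3675) + (-0.0483) + (-0.0483) + (-0.0819) + (-0.2097) + (-0.0819) + (-0.0483) + (-0.0483) + (-0.1561) + (-0.3650)) = 1.5037.
With S = 11 species, ln S = 2.3979, so J = 1.5037/2.3979 = 0.6271, i.e. 0.63 to 2 decimal places.

0.63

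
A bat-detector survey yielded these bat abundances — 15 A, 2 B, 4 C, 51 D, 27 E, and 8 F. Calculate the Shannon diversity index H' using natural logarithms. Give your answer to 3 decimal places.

Total N = 15+2+4+51+27+8 = 107, so the proportions are 0.14019, 0.01869, 0.03738, 0.47664, 0.25234, 0.07477 (working shown to 5 dp, full precision carried).
Each pᵢ ln pᵢ term: 0.14019×(-1.96478)=-0.27544, 0.01869×(-3.97968)=-0.07439, 0.03738×(-3.28653)=-0.12286, 0.47664×(-0.74100)=-0.35319, 0.25234×(-1.37699)=-0.34747, 0.07477×(-2.59339)=-0.19390.
Sum = -1.36724, so H' = 1.367.

1.367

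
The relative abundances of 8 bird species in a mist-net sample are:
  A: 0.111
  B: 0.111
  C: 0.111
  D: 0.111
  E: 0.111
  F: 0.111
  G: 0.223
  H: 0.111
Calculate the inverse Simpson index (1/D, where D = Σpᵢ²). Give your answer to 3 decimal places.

D = 0.111² + 0.111² + 0.111² + 0.111² + 0.111² + 0.111² + 0.223² + 0.111² = 0.0123210 + 0.0123210 + 0.0123210 + 0.0123210 + 0.0123210 + 0.0123210 + 0.0497290 + 0.0123210 = 0.1359760 (working shown to 7 dp, full precision carried).
So 1/D = 7.35424, i.e. 7.354 to 3 decimal places.

7.354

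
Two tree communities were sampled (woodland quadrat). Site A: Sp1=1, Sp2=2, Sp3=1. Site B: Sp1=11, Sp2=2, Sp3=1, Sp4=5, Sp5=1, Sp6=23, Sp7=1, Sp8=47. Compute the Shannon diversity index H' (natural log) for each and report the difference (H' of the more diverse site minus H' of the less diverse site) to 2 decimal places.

0.30

Site A: N=4, proportions 0.25, 0.5, 0.25, giving H' = 1.0397 (working shown to 4 dp, full precision carried).
Site B: N=91, proportions 0.1209, 0.022, 0.011, 0.0549, 0.011, 0.2527, 0.011, 0.5165, giving H' = 1.3363.
Difference = |1.0397 − 1.3363| = 0.2966, i.e. 0.30 to 2 decimal places.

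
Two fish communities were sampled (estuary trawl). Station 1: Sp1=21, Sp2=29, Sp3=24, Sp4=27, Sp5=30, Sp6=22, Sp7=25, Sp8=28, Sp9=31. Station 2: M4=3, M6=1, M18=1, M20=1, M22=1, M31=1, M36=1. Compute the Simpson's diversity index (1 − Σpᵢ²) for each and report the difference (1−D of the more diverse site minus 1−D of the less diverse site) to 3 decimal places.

0.072

Station 1: N=237, proportions 0.088608, 0.122363, 0.101266, 0.113924, 0.126582, 0.092827, 0.105485, 0.118143, 0.130802, giving 1−D = 0.887109 (working shown to 6 dp, full precision carried).
Station 2: N=9, proportions 0.333333, 0.111111, 0.111111, 0.111111, 0.111111, 0.111111, 0.111111, giving 1−D = 0.814815.
Difference = |0.887109 − 0.814815| = 0.072294, i.e. 0.072 to 3 decimal places.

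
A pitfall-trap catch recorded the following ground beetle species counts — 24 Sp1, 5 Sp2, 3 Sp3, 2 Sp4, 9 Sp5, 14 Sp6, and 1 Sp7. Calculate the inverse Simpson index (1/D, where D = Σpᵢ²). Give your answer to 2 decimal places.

Total N = 24+5+3+2+9+14+1 = 58, so the proportions are 0.413793, 0.086207, 0.051724, 0.034483, 0.155172, 0.241379, 0.017241 (working shown to 6 dp, full precision carried).
D = 0.413793² + 0.086207² + 0.051724² + 0.034483² + 0.155172² + 0.241379² + 0.017241² = 0.171225 + 0.007432 + 0.002675 + 0.001189 + 0.024078 + 0.058264 + 0.000297 = 0.265161.
So 1/D = 3.7713, i.e. 3.77 to 2 decimal places.

3.77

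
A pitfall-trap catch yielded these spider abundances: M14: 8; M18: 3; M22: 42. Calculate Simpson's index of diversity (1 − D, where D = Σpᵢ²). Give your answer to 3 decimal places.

Total N = 8+3+42 = 53, so the proportions are 0.15094, 0.0566, 0.79245 (working shown to 5 dp, full precision carried).
D = 0.15094² + 0.0566² + 0.79245² = 0.02278 + 0.00320 + 0.62798 = 0.65397.
So 1 − D = 0.34603, i.e. 0.346 to 3 decimal places.

0.346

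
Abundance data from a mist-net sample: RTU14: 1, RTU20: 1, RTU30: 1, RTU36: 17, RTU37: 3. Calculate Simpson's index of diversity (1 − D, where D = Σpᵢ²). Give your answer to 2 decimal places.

0.43

Total N = 1+1+1+17+3 = 23, so the proportions are 0.0435, 0.0435, 0.0435, 0.7391, 0.1304 (working shown to 4 dp, full precision carried).
D = 0.0435² + 0.0435² + 0.0435² + 0.7391² + 0.1304² = 0.0019 + 0.0019 + 0.0019 + 0.5463 + 0.0170 = 0.5690.
So 1 − D = 0.4310, i.e. 0.43 to 2 decimal places.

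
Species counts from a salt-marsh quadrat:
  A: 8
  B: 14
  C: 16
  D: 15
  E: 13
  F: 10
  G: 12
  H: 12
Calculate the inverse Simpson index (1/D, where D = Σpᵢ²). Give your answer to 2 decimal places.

7.70

Total N = 8+14+16+15+13+10+12+12 = 100, so the proportions are 0.08, 0.14, 0.16, 0.15, 0.13, 0.1, 0.12, 0.12 (working shown to 6 dp, full precision carried).
D = 0.08² + 0.14² + 0.16² + 0.15² + 0.13² + 0.1² + 0.12² + 0.12² = 0.006400 + 0.019600 + 0.025600 + 0.022500 + 0.016900 + 0.010000 + 0.014400 + 0.014400 = 0.129800.
So 1/D = 7.7042, i.e. 7.70 to 2 decimal places.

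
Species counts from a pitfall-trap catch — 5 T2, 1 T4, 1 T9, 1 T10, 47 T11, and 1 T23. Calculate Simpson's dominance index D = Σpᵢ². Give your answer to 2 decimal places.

0.71

Total N = 5+1+1+1+47+1 = 56, so the proportions are 0.0893, 0.0179, 0.0179, 0.0179, 0.8393, 0.0179 (working shown to 4 dp, full precision carried).
D = 0.0893² + 0.0179² + 0.0179² + 0.0179² + 0.8393² + 0.0179² = 0.0080 + 0.0003 + 0.0003 + 0.0003 + 0.7044 + 0.0003 = 0.7136.
To 2 decimal places, D = 0.71.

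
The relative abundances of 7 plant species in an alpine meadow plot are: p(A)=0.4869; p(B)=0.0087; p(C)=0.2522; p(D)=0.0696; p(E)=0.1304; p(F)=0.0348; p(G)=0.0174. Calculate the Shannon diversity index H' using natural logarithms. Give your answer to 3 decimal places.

1.378

Each pᵢ ln pᵢ term (working shown to 5 dp, full precision carried): 0.4869×(-0.71970)=-0.35042, 0.0087×(-4.74443)=-0.04128, 0.2522×(-1.37753)=-0.34741, 0.0696×(-2.66499)=-0.18548, 0.1304×(-2.03715)=-0.26564, 0.0348×(-3.35814)=-0.11686, 0.0174×(-4.05129)=-0.07049.
Sum = -1.37759, so H' = 1.378.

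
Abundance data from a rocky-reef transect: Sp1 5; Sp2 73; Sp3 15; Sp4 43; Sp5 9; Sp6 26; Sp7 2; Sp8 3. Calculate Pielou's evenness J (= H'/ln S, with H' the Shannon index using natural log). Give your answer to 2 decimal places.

0.76

Total N = 5+73+15+43+9+26+2+3 = 176, so the proportions are 0.0284, 0.4148, 0.0852, 0.2443, 0.0511, 0.1477, 0.0114, 0.017 (working shown to 4 dp, full precision carried).
H' = −Σ pᵢ ln pᵢ = −((-0.1012) + (-0.3650) + (-0.2099) + (-0.3443) + (-0.1520) + (-0.2825) + (-0.0509) + (-0.0694)) = 1.5752.
With S = 8 species, ln S = 2.0794, so J = 1.5752/2.0794 = 0.7575, i.e. 0.76 to 2 decimal places.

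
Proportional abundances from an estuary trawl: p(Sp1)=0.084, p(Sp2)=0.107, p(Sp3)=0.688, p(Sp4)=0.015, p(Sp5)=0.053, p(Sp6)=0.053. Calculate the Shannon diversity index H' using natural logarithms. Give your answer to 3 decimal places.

1.079

Each pᵢ ln pᵢ term (working shown to 5 dp, full precision carried): 0.084×(-2.47694)=-0.20806, 0.107×(-2.23493)=-0.23914, 0.688×(-0.37397)=-0.25729, 0.015×(-4.19971)=-0.06300, 0.053×(-2.93746)=-0.15569, 0.053×(-2.93746)=-0.15569.
Sum = -1.07886, so H' = 1.079.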